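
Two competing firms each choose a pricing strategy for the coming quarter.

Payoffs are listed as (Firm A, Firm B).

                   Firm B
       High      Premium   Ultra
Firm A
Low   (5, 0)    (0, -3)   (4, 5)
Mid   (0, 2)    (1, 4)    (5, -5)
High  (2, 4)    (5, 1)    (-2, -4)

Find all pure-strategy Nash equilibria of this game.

For each strategy profile, look for a profitable unilateral deviation.
(Low, High): Firm B can switch to Ultra (0 → 5). Not NE.
(Low, Premium): Firm A can switch to Mid (0 → 1). Not NE.
(Low, Ultra): Firm A can switch to Mid (4 → 5). Not NE.
(Mid, High): Firm A can switch to Low (0 → 5). Not NE.
(Mid, Premium): Firm A can switch to High (1 → 5). Not NE.
(Mid, Ultra): Firm B can switch to High (-5 → 2). Not NE.
(The remaining 3 profiles each have a profitable deviation by the same check.)

There is no pure-strategy Nash equilibrium.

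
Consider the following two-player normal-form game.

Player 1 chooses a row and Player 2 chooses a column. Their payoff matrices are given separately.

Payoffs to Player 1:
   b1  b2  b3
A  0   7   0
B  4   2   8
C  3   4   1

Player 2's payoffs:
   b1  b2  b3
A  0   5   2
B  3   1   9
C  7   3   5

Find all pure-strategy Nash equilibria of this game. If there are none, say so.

The pure Nash equilibria are (A, b2), (B, b3).

(A, b1): Player 1 can switch to B (0 → 4). Not NE.
(A, b2): Player 1 gets 7, best alternative 4; Player 2 gets 5, best alternative 2. No profitable deviation — NE.
(A, b3): Player 1 can switch to B (0 → 8). Not NE.
(B, b1): Player 2 can switch to b3 (3 → 9). Not NE.
(B, b2): Player 1 can switch to A (2 → 7). Not NE.
(B, b3): Player 1 gets 8, best alternative 1; Player 2 gets 9, best alternative 3. No profitable deviation — NE.
(C, b1): Player 1 can switch to B (3 → 4). Not NE.
(C, b2): Player 1 can switch to A (4 → 7). Not NE.
(The remaining 1 profile has a profitable deviation by the same check.)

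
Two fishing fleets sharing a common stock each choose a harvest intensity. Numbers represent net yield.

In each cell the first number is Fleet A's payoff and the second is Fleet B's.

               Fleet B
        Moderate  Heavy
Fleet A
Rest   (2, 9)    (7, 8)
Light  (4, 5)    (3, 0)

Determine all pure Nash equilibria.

(Rest, Moderate): Fleet A can switch to Light (2 → 4). Not NE.
(Rest, Heavy): Fleet B can switch to Moderate (8 → 9). Not NE.
(Light, Moderate): Fleet A gets 4, best alternative 2; Fleet B gets 5, best alternative 0. No profitable deviation — NE.
(Light, Heavy): Fleet A can switch to Rest (3 → 7). Not NE.

The unique pure-strategy Nash equilibrium is (Light, Moderate).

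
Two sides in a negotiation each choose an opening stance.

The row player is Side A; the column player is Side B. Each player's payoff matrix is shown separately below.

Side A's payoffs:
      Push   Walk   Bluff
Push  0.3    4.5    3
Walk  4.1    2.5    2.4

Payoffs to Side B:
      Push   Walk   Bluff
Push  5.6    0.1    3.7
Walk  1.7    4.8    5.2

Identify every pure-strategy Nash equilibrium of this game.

This game has no pure Nash equilibrium.

Side A against Push: payoffs 0.3, 4.1 → best response Walk.
Side A against Walk: payoffs 4.5, 2.5 → best response Push.
Side A against Bluff: payoffs 3, 2.4 → best response Push.
Side B against Push: payoffs 5.6, 0.1, 3.7 → best response Push.
Side B against Walk: payoffs 1.7, 4.8, 5.2 → best response Bluff.
No profile is a mutual best response for all players.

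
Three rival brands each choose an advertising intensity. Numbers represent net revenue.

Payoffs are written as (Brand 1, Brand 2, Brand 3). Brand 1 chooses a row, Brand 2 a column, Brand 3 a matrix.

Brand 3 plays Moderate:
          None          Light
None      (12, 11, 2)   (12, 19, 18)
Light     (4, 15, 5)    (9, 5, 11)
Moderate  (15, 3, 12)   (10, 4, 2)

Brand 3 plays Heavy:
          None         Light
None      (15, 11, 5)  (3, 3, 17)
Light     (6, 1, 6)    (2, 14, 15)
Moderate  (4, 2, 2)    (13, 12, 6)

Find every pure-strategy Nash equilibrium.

(None, None, Heavy), (None, Light, Moderate), (Moderate, Light, Heavy)

(None, None, Moderate): Brand 1 can switch to Moderate (12 → 15). Not NE.
(None, None, Heavy): Brand 1 gets 15, best alternative 6; Brand 2 gets 11, best alternative 3; Brand 3 gets 5, best alternative 2. No profitable deviation — NE.
(None, Light, Moderate): Brand 1 gets 12, best alternative 10; Brand 2 gets 19, best alternative 11; Brand 3 gets 18, best alternative 17. No profitable deviation — NE.
(None, Light, Heavy): Brand 1 can switch to Moderate (3 → 13). Not NE.
(Light, None, Moderate): Brand 1 can switch to None (4 → 12). Not NE.
(Light, None, Heavy): Brand 1 can switch to None (6 → 15). Not NE.
(Light, Light, Moderate): Brand 1 can switch to None (9 → 12). Not NE.
(Light, Light, Heavy): Brand 1 can switch to None (2 → 3). Not NE.
(Moderate, Light, Heavy): Brand 1 gets 13, best alternative 3; Brand 2 gets 12, best alternative 2; Brand 3 gets 6, best alternative 2. No profitable deviation — NE.
(The remaining 3 profiles each have a profitable deviation by the same check.)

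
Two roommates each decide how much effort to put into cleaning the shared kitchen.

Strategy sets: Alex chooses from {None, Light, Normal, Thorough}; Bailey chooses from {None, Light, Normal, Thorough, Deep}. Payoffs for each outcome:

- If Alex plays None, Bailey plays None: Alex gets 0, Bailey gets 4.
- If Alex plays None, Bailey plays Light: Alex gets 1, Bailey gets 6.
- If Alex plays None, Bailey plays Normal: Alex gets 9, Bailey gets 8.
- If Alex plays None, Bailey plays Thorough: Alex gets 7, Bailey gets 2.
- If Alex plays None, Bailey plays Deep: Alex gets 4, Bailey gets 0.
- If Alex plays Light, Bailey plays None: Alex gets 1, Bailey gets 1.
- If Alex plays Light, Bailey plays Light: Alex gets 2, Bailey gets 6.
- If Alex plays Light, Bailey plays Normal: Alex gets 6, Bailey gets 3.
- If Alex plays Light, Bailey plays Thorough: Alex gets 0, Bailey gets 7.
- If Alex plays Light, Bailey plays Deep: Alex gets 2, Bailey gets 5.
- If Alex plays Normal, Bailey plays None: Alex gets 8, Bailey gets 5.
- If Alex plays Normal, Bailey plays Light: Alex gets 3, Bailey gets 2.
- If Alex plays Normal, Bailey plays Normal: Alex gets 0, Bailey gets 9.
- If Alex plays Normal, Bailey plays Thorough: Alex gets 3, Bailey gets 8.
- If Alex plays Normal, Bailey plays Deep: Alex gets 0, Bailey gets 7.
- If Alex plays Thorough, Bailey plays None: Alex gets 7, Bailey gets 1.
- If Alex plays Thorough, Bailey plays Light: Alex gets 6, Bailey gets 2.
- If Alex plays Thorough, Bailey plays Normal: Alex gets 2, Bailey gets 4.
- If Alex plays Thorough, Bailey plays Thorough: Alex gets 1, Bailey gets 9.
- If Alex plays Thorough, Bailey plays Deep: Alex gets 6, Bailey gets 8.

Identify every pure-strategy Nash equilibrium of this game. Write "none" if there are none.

For each strategy profile, look for a profitable unilateral deviation.
(None, None): Alex can switch to Light (0 → 1). Not NE.
(None, Light): Alex can switch to Light (1 → 2). Not NE.
(None, Normal): Alex gets 9, best alternative 6; Bailey gets 8, best alternative 6. No profitable deviation — NE.
(None, Thorough): Bailey can switch to None (2 → 4). Not NE.
(None, Deep): Alex can switch to Thorough (4 → 6). Not NE.
(Light, None): Alex can switch to Normal (1 → 8). Not NE.
(Light, Light): Alex can switch to Normal (2 → 3). Not NE.
(Light, Normal): Alex can switch to None (6 → 9). Not NE.
(Light, Thorough): Alex can switch to None (0 → 7). Not NE.
(The remaining 11 profiles each have a profitable deviation by the same check.)

(None, Normal)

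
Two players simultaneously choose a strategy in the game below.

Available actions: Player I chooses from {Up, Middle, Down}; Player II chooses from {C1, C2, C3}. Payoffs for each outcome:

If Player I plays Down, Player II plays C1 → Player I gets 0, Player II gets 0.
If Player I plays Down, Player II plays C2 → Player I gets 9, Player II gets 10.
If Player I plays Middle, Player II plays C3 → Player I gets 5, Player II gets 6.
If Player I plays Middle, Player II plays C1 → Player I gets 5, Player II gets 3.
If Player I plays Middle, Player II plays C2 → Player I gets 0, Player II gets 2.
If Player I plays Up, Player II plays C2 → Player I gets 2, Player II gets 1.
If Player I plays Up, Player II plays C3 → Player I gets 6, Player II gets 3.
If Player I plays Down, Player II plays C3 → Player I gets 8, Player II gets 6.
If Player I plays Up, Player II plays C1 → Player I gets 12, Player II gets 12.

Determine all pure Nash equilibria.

The pure Nash equilibria are (Up, C1) and (Down, C2).

Player I against C1: payoffs 12, 5, 0 → best response Up.
Player I against C2: payoffs 2, 0, 9 → best response Down.
Player I against C3: payoffs 6, 5, 8 → best response Down.
Player II against Up: payoffs 12, 1, 3 → best response C1.
Player II against Middle: payoffs 3, 2, 6 → best response C3.
Player II against Down: payoffs 0, 10, 6 → best response C2.
Mutual best responses: (Up, C1); (Down, C2).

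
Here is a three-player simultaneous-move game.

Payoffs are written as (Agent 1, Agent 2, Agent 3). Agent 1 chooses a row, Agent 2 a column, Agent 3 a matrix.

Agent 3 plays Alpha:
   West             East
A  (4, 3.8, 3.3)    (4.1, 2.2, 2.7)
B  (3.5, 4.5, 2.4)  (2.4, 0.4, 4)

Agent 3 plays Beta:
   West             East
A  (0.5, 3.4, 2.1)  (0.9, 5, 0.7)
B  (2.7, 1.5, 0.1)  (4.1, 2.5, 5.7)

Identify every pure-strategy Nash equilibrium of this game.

Pure-strategy Nash equilibria: (A, West, Alpha) and (B, East, Beta)

For each player, find the best response to each opponent profile; mutual best responses are the pure NE.
Agent 1 against (West, Alpha): payoffs 4, 3.5 → best response A.
Agent 1 against (West, Beta): payoffs 0.5, 2.7 → best response B.
Agent 1 against (East, Alpha): payoffs 4.1, 2.4 → best response A.
Agent 1 against (East, Beta): payoffs 0.9, 4.1 → best response B.
Agent 2 against (A, Alpha): payoffs 3.8, 2.2 → best response West.
Agent 2 against (A, Beta): payoffs 3.4, 5 → best response East.
Agent 2 against (B, Alpha): payoffs 4.5, 0.4 → best response West.
Agent 2 against (B, Beta): payoffs 1.5, 2.5 → best response East.
Agent 3 against (A, West): payoffs 3.3, 2.1 → best response Alpha.
Agent 3 against (A, East): payoffs 2.7, 0.7 → best response Alpha.
Agent 3 against (B, West): payoffs 2.4, 0.1 → best response Alpha.
Agent 3 against (B, East): payoffs 4, 5.7 → best response Beta.
Mutual best responses: (A, West, Alpha); (B, East, Beta).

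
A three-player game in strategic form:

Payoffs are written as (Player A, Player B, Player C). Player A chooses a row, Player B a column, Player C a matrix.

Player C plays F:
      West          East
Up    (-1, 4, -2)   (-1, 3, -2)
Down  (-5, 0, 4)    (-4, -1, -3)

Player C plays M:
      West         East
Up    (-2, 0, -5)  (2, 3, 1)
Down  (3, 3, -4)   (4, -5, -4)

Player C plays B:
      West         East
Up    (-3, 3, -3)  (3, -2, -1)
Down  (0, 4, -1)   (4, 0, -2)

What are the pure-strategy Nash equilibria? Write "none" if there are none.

Player A against (West, F): payoffs -1, -5 → best response Up.
Player A against (West, M): payoffs -2, 3 → best response Down.
Player A against (West, B): payoffs -3, 0 → best response Down.
Player A against (East, F): payoffs -1, -4 → best response Up.
Player A against (East, M): payoffs 2, 4 → best response Down.
Player A against (East, B): payoffs 3, 4 → best response Down.
Player B against (Up, F): payoffs 4, 3 → best response West.
Player B against (Up, M): payoffs 0, 3 → best response East.
Player B against (Up, B): payoffs 3, -2 → best response West.
Player B against (Down, F): payoffs 0, -1 → best response West.
Player B against (Down, M): payoffs 3, -5 → best response West.
Player B against (Down, B): payoffs 4, 0 → best response West.
Player C against (Up, West): payoffs -2, -5, -3 → best response F.
Player C against (Up, East): payoffs -2, 1, -1 → best response M.
Player C against (Down, West): payoffs 4, -4, -1 → best response F.
Player C against (Down, East): payoffs -3, -4, -2 → best response B.
Mutual best responses: (Up, West, F).

(Up, West, F)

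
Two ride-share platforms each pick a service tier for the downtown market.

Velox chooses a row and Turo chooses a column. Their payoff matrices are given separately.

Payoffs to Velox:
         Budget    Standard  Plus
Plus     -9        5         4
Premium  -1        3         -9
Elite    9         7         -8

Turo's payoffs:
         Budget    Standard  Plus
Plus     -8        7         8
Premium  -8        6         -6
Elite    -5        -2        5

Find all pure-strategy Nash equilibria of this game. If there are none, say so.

Mark each player's best response to every combination of opponents' strategies; a profile where every player is best-responding is a pure Nash equilibrium.
Velox against Budget: payoffs -9, -1, 9 → best response Elite.
Velox against Standard: payoffs 5, 3, 7 → best response Elite.
Velox against Plus: payoffs 4, -9, -8 → best response Plus.
Turo against Plus: payoffs -8, 7, 8 → best response Plus.
Turo against Premium: payoffs -8, 6, -6 → best response Standard.
Turo against Elite: payoffs -5, -2, 5 → best response Plus.
Mutual best responses: (Plus, Plus).

Pure NE: (Plus, Plus)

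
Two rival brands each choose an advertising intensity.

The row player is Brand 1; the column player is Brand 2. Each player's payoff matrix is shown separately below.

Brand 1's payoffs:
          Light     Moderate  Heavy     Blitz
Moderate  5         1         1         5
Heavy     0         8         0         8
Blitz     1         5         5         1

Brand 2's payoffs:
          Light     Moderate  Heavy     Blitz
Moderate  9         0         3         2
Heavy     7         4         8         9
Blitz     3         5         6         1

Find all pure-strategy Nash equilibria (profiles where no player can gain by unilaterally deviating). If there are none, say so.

Pure-strategy Nash equilibria: (Moderate, Light), (Heavy, Blitz), (Blitz, Heavy)

Brand 1 against Light: payoffs 5, 0, 1 → best response Moderate.
Brand 1 against Moderate: payoffs 1, 8, 5 → best response Heavy.
Brand 1 against Heavy: payoffs 1, 0, 5 → best response Blitz.
Brand 1 against Blitz: payoffs 5, 8, 1 → best response Heavy.
Brand 2 against Moderate: payoffs 9, 0, 3, 2 → best response Light.
Brand 2 against Heavy: payoffs 7, 4, 8, 9 → best response Blitz.
Brand 2 against Blitz: payoffs 3, 5, 6, 1 → best response Heavy.
Mutual best responses: (Moderate, Light); (Heavy, Blitz); (Blitz, Heavy).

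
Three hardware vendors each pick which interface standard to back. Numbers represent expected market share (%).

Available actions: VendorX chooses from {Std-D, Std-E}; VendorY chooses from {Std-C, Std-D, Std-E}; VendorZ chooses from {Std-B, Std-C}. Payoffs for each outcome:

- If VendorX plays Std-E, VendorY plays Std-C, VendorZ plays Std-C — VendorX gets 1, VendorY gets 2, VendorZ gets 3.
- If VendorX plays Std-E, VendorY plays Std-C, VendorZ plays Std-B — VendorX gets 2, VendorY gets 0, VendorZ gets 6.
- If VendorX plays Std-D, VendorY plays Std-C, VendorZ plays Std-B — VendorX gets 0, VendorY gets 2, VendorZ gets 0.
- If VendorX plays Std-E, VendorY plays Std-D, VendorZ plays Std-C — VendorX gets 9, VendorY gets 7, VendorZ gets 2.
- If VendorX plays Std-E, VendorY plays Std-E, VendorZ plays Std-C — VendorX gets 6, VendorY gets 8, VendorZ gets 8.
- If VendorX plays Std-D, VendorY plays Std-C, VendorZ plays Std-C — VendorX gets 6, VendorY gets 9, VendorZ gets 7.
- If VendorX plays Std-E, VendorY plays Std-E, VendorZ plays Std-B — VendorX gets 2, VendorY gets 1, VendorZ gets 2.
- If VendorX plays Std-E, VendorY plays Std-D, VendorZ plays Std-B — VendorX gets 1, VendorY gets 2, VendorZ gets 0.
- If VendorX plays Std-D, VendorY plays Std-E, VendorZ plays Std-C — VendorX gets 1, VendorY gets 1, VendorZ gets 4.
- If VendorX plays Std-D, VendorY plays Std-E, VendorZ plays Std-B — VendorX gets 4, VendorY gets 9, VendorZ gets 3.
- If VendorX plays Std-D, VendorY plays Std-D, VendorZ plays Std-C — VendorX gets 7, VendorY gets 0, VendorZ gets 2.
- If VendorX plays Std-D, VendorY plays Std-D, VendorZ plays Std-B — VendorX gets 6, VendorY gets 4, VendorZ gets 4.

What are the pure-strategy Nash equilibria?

For each player, find the best response to each opponent profile; mutual best responses are the pure NE.
VendorX against (Std-C, Std-B): payoffs 0, 2 → best response Std-E.
VendorX against (Std-C, Std-C): payoffs 6, 1 → best response Std-D.
VendorX against (Std-D, Std-B): payoffs 6, 1 → best response Std-D.
VendorX against (Std-D, Std-C): payoffs 7, 9 → best response Std-E.
VendorX against (Std-E, Std-B): payoffs 4, 2 → best response Std-D.
VendorX against (Std-E, Std-C): payoffs 1, 6 → best response Std-E.
VendorY against (Std-D, Std-B): payoffs 2, 4, 9 → best response Std-E.
VendorY against (Std-D, Std-C): payoffs 9, 0, 1 → best response Std-C.
VendorY against (Std-E, Std-B): payoffs 0, 2, 1 → best response Std-D.
VendorY against (Std-E, Std-C): payoffs 2, 7, 8 → best response Std-E.
VendorZ against (Std-D, Std-C): payoffs 0, 7 → best response Std-C.
VendorZ against (Std-D, Std-D): payoffs 4, 2 → best response Std-B.
VendorZ against (Std-D, Std-E): payoffs 3, 4 → best response Std-C.
VendorZ against (Std-E, Std-C): payoffs 6, 3 → best response Std-B.
VendorZ against (Std-E, Std-D): payoffs 0, 2 → best response Std-C.
VendorZ against (Std-E, Std-E): payoffs 2, 8 → best response Std-C.
Mutual best responses: (Std-D, Std-C, Std-C); (Std-E, Std-E, Std-C).

Pure-strategy Nash equilibria: (Std-D, Std-C, Std-C); (Std-E, Std-E, Std-C)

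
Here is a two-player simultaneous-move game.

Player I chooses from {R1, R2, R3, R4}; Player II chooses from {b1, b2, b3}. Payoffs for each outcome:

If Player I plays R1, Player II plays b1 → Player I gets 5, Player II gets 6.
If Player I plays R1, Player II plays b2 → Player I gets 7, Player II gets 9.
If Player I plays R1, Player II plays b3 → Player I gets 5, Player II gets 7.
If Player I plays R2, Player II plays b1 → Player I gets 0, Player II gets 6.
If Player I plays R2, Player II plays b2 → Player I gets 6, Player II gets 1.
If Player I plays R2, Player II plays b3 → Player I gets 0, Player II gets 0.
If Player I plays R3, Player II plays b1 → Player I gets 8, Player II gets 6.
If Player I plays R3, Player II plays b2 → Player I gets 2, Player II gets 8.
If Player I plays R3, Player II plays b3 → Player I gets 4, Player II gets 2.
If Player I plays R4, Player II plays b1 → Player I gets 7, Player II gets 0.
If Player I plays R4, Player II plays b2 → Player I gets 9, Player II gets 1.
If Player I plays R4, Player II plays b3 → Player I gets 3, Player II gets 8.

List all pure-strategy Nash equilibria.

There is no pure-strategy Nash equilibrium.

Player I against b1: payoffs 5, 0, 8, 7 → best response R3.
Player I against b2: payoffs 7, 6, 2, 9 → best response R4.
Player I against b3: payoffs 5, 0, 4, 3 → best response R1.
Player II against R1: payoffs 6, 9, 7 → best response b2.
Player II against R2: payoffs 6, 1, 0 → best response b1.
Player II against R3: payoffs 6, 8, 2 → best response b2.
Player II against R4: payoffs 0, 1, 8 → best response b3.
No profile is a mutual best response for all players.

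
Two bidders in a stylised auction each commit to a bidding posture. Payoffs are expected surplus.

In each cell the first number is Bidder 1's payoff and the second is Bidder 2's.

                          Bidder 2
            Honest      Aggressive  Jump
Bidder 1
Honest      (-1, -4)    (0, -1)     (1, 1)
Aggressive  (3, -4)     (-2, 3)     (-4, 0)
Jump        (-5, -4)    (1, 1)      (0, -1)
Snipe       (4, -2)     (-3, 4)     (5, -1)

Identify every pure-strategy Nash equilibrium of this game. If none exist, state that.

Mark each player's best response to every combination of opponents' strategies; a profile where every player is best-responding is a pure Nash equilibrium.
Bidder 1 against Honest: payoffs -1, 3, -5, 4 → best response Snipe.
Bidder 1 against Aggressive: payoffs 0, -2, 1, -3 → best response Jump.
Bidder 1 against Jump: payoffs 1, -4, 0, 5 → best response Snipe.
Bidder 2 against Honest: payoffs -4, -1, 1 → best response Jump.
Bidder 2 against Aggressive: payoffs -4, 3, 0 → best response Aggressive.
Bidder 2 against Jump: payoffs -4, 1, -1 → best response Aggressive.
Bidder 2 against Snipe: payoffs -2, 4, -1 → best response Aggressive.
Mutual best responses: (Jump, Aggressive).

(Jump, Aggressive)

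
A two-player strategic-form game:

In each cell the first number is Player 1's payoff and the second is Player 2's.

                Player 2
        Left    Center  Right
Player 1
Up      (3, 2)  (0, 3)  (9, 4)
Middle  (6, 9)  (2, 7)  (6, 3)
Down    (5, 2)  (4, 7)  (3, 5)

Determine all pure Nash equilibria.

For each player, find the best response to each opponent profile; mutual best responses are the pure NE.
Player 1 against Left: payoffs 3, 6, 5 → best response Middle.
Player 1 against Center: payoffs 0, 2, 4 → best response Down.
Player 1 against Right: payoffs 9, 6, 3 → best response Up.
Player 2 against Up: payoffs 2, 3, 4 → best response Right.
Player 2 against Middle: payoffs 9, 7, 3 → best response Left.
Player 2 against Down: payoffs 2, 7, 5 → best response Center.
Mutual best responses: (Up, Right); (Middle, Left); (Down, Center).

(Up, Right) and (Middle, Left) and (Down, Center)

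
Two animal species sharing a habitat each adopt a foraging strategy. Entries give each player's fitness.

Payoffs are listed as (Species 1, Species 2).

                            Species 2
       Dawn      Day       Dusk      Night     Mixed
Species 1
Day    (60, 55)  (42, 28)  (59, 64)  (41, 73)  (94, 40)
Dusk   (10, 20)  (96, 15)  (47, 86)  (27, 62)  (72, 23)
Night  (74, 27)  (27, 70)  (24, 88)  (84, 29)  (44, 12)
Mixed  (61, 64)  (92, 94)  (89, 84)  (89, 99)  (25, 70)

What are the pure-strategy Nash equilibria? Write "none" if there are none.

Pure NE: (Mixed, Night)

(Day, Dawn): Species 1 can switch to Night (60 → 74). Not NE.
(Day, Day): Species 1 can switch to Dusk (42 → 96). Not NE.
(Day, Dusk): Species 1 can switch to Mixed (59 → 89). Not NE.
(Day, Night): Species 1 can switch to Night (41 → 84). Not NE.
(Day, Mixed): Species 2 can switch to Dawn (40 → 55). Not NE.
(Dusk, Dawn): Species 1 can switch to Day (10 → 60). Not NE.
(Dusk, Day): Species 2 can switch to Dawn (15 → 20). Not NE.
(Dusk, Dusk): Species 1 can switch to Day (47 → 59). Not NE.
(Dusk, Night): Species 1 can switch to Day (27 → 41). Not NE.
(Dusk, Mixed): Species 1 can switch to Day (72 → 94). Not NE.
(Mixed, Night): Species 1 gets 89, best alternative 84; Species 2 gets 99, best alternative 94. No profitable deviation — NE.
(The remaining 9 profiles each have a profitable deviation by the same check.)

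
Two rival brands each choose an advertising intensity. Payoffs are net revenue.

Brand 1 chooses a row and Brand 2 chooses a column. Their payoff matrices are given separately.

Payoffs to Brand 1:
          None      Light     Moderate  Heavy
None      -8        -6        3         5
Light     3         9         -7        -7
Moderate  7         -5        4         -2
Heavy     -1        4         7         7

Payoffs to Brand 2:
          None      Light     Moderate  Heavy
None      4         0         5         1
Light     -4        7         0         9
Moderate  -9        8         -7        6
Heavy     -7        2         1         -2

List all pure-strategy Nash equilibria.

none

For each strategy profile, look for a profitable unilateral deviation.
(None, None): Brand 1 can switch to Light (-8 → 3). Not NE.
(None, Light): Brand 1 can switch to Light (-6 → 9). Not NE.
(None, Moderate): Brand 1 can switch to Moderate (3 → 4). Not NE.
(None, Heavy): Brand 1 can switch to Heavy (5 → 7). Not NE.
(Light, None): Brand 1 can switch to Moderate (3 → 7). Not NE.
(Light, Light): Brand 2 can switch to Heavy (7 → 9). Not NE.
(The remaining 10 profiles each have a profitable deviation by the same check.)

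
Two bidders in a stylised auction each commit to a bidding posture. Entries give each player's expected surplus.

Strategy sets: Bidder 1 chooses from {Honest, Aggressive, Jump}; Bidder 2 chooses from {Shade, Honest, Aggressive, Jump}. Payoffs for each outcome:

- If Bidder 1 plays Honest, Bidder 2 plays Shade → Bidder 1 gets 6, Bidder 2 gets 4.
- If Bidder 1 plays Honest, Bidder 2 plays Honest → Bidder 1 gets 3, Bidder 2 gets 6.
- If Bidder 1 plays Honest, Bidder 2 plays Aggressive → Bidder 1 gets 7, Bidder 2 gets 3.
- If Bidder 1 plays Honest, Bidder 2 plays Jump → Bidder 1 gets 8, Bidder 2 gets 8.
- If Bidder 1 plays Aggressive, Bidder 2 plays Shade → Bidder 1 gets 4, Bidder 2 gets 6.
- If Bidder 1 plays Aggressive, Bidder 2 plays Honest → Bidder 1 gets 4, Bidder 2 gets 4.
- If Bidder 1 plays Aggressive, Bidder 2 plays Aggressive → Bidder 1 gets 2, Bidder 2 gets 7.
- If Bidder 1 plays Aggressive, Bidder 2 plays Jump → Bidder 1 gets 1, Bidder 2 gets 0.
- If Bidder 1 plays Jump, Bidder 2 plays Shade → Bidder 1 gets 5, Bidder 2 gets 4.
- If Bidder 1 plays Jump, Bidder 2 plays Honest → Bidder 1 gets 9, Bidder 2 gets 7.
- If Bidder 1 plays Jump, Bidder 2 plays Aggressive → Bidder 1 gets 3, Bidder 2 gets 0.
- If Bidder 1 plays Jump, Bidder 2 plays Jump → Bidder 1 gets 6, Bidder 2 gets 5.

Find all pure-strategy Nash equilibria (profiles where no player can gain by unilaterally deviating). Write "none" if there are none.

Pure-strategy Nash equilibria: (Honest, Jump) and (Jump, Honest)

For each player, find the best response to each opponent profile; mutual best responses are the pure NE.
Bidder 1 against Shade: payoffs 6, 4, 5 → best response Honest.
Bidder 1 against Honest: payoffs 3, 4, 9 → best response Jump.
Bidder 1 against Aggressive: payoffs 7, 2, 3 → best response Honest.
Bidder 1 against Jump: payoffs 8, 1, 6 → best response Honest.
Bidder 2 against Honest: payoffs 4, 6, 3, 8 → best response Jump.
Bidder 2 against Aggressive: payoffs 6, 4, 7, 0 → best response Aggressive.
Bidder 2 against Jump: payoffs 4, 7, 0, 5 → best response Honest.
Mutual best responses: (Honest, Jump); (Jump, Honest).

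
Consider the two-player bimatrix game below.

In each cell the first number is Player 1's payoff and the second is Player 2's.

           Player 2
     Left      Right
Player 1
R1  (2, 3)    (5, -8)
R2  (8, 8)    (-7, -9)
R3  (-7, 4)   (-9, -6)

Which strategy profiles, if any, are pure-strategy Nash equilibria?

(R2, Left)

Mark each player's best response to every combination of opponents' strategies; a profile where every player is best-responding is a pure Nash equilibrium.
Player 1 against Left: payoffs 2, 8, -7 → best response R2.
Player 1 against Right: payoffs 5, -7, -9 → best response R1.
Player 2 against R1: payoffs 3, -8 → best response Left.
Player 2 against R2: payoffs 8, -9 → best response Left.
Player 2 against R3: payoffs 4, -6 → best response Left.
Mutual best responses: (R2, Left).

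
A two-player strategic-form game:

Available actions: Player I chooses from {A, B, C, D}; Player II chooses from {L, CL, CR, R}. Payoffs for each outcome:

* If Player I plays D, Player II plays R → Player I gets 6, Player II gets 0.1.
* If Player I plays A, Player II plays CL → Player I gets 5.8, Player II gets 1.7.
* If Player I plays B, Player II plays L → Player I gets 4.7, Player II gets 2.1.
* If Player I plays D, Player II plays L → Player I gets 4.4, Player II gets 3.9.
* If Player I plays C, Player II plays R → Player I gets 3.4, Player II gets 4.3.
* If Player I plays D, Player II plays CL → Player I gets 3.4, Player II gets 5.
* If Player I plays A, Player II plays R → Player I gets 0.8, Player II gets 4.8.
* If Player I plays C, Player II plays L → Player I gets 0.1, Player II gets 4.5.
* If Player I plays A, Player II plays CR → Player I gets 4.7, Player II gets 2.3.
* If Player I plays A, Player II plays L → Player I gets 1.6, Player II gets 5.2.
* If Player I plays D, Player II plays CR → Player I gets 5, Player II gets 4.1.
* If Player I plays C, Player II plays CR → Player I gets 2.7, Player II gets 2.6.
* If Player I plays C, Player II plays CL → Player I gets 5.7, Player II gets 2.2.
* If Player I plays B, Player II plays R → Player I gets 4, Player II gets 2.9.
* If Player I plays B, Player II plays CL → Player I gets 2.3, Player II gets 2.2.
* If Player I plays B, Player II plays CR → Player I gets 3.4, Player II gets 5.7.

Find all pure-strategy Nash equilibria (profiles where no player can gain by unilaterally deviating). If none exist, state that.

(A, L): Player I can switch to B (1.6 → 4.7). Not NE.
(A, CL): Player II can switch to L (1.7 → 5.2). Not NE.
(A, CR): Player I can switch to D (4.7 → 5). Not NE.
(A, R): Player I can switch to B (0.8 → 4). Not NE.
(B, L): Player II can switch to CL (2.1 → 2.2). Not NE.
(B, CL): Player I can switch to A (2.3 → 5.8). Not NE.
(The remaining 10 profiles each have a profitable deviation by the same check.)

This game has no pure Nash equilibrium.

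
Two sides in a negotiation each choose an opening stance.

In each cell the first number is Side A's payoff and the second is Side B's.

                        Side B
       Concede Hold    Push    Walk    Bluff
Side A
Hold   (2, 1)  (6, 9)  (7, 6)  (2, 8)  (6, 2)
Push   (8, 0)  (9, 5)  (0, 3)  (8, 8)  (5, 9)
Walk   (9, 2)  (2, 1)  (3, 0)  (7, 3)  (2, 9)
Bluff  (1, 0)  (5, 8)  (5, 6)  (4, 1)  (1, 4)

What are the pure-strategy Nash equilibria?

No pure-strategy Nash equilibrium.

For each strategy profile, look for a profitable unilateral deviation.
(Hold, Concede): Side A can switch to Push (2 → 8). Not NE.
(Hold, Hold): Side A can switch to Push (6 → 9). Not NE.
(Hold, Push): Side B can switch to Hold (6 → 9). Not NE.
(Hold, Walk): Side A can switch to Push (2 → 8). Not NE.
(Hold, Bluff): Side B can switch to Hold (2 → 9). Not NE.
(Push, Concede): Side A can switch to Walk (8 → 9). Not NE.
(The remaining 14 profiles each have a profitable deviation by the same check.)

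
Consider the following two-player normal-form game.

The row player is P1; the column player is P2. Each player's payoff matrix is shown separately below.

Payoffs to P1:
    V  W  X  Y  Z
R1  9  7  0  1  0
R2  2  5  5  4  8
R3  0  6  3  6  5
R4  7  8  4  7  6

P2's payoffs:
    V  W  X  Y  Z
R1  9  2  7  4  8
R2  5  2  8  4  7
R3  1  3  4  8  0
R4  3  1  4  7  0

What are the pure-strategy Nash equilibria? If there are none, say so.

For each player, find the best response to each opponent profile; mutual best responses are the pure NE.
P1 against V: payoffs 9, 2, 0, 7 → best response R1.
P1 against W: payoffs 7, 5, 6, 8 → best response R4.
P1 against X: payoffs 0, 5, 3, 4 → best response R2.
P1 against Y: payoffs 1, 4, 6, 7 → best response R4.
P1 against Z: payoffs 0, 8, 5, 6 → best response R2.
P2 against R1: payoffs 9, 2, 7, 4, 8 → best response V.
P2 against R2: payoffs 5, 2, 8, 4, 7 → best response X.
P2 against R3: payoffs 1, 3, 4, 8, 0 → best response Y.
P2 against R4: payoffs 3, 1, 4, 7, 0 → best response Y.
Mutual best responses: (R1, V); (R2, X); (R4, Y).

(R1, V), (R2, X), (R4, Y)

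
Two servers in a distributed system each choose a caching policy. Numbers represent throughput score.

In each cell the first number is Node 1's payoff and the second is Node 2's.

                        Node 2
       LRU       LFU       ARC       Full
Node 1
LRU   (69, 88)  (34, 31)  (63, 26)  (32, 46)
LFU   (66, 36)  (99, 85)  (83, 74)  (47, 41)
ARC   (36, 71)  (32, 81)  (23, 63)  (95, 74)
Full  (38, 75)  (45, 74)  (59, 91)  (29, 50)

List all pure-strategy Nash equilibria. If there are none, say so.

For each player, find the best response to each opponent profile; mutual best responses are the pure NE.
Node 1 against LRU: payoffs 69, 66, 36, 38 → best response LRU.
Node 1 against LFU: payoffs 34, 99, 32, 45 → best response LFU.
Node 1 against ARC: payoffs 63, 83, 23, 59 → best response LFU.
Node 1 against Full: payoffs 32, 47, 95, 29 → best response ARC.
Node 2 against LRU: payoffs 88, 31, 26, 46 → best response LRU.
Node 2 against LFU: payoffs 36, 85, 74, 41 → best response LFU.
Node 2 against ARC: payoffs 71, 81, 63, 74 → best response LFU.
Node 2 against Full: payoffs 75, 74, 91, 50 → best response ARC.
Mutual best responses: (LRU, LRU); (LFU, LFU).

Pure-strategy Nash equilibria: (LRU, LRU), (LFU, LFU)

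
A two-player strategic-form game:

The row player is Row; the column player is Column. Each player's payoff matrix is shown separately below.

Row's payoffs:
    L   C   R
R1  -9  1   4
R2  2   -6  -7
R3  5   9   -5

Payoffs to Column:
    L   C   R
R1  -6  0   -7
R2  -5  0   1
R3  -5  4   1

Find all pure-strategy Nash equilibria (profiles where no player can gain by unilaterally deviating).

Row against L: payoffs -9, 2, 5 → best response R3.
Row against C: payoffs 1, -6, 9 → best response R3.
Row against R: payoffs 4, -7, -5 → best response R1.
Column against R1: payoffs -6, 0, -7 → best response C.
Column against R2: payoffs -5, 0, 1 → best response R.
Column against R3: payoffs -5, 4, 1 → best response C.
Mutual best responses: (R3, C).

The unique pure-strategy Nash equilibrium is (R3, C).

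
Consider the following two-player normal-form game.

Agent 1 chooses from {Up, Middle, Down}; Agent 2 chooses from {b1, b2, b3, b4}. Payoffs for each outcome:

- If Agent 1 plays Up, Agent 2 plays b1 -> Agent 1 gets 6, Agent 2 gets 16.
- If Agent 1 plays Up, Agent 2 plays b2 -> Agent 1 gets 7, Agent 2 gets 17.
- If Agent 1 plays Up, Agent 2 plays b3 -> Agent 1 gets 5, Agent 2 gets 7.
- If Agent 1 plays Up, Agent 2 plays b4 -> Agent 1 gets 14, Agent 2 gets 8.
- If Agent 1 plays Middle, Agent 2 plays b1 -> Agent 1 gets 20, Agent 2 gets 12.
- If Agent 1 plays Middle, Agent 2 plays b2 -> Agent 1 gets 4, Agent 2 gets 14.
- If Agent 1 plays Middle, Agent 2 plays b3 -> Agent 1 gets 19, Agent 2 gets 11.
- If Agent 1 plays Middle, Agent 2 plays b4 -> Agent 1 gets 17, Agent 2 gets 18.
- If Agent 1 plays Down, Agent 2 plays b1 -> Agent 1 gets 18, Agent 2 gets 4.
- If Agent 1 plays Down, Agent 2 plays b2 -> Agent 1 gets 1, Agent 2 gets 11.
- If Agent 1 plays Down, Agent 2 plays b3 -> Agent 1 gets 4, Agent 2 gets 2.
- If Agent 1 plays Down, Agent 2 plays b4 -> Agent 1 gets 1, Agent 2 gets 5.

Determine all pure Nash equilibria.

The pure Nash equilibria are (Up, b2), (Middle, b4).

(Up, b1): Agent 1 can switch to Middle (6 → 20). Not NE.
(Up, b2): Agent 1 gets 7, best alternative 4; Agent 2 gets 17, best alternative 16. No profitable deviation — NE.
(Up, b3): Agent 1 can switch to Middle (5 → 19). Not NE.
(Up, b4): Agent 1 can switch to Middle (14 → 17). Not NE.
(Middle, b1): Agent 2 can switch to b2 (12 → 14). Not NE.
(Middle, b2): Agent 1 can switch to Up (4 → 7). Not NE.
(Middle, b3): Agent 2 can switch to b1 (11 → 12). Not NE.
(Middle, b4): Agent 1 gets 17, best alternative 14; Agent 2 gets 18, best alternative 14. No profitable deviation — NE.
(Down, b1): Agent 1 can switch to Middle (18 → 20). Not NE.
(Down, b2): Agent 1 can switch to Up (1 → 7). Not NE.
(Down, b3): Agent 1 can switch to Up (4 → 5). Not NE.
(Down, b4): Agent 1 can switch to Up (1 → 14). Not NE.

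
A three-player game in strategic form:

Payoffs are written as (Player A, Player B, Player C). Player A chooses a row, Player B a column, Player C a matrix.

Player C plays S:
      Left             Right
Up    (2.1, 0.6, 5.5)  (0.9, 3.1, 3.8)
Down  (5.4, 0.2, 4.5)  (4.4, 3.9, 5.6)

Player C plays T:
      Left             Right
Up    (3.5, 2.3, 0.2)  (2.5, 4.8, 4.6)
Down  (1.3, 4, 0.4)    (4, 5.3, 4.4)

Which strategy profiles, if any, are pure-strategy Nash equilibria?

Pure NE: (Down, Right, S)

Player A against (Left, S): payoffs 2.1, 5.4 → best response Down.
Player A against (Left, T): payoffs 3.5, 1.3 → best response Up.
Player A against (Right, S): payoffs 0.9, 4.4 → best response Down.
Player A against (Right, T): payoffs 2.5, 4 → best response Down.
Player B against (Up, S): payoffs 0.6, 3.1 → best response Right.
Player B against (Up, T): payoffs 2.3, 4.8 → best response Right.
Player B against (Down, S): payoffs 0.2, 3.9 → best response Right.
Player B against (Down, T): payoffs 4, 5.3 → best response Right.
Player C against (Up, Left): payoffs 5.5, 0.2 → best response S.
Player C against (Up, Right): payoffs 3.8, 4.6 → best response T.
Player C against (Down, Left): payoffs 4.5, 0.4 → best response S.
Player C against (Down, Right): payoffs 5.6, 4.4 → best response S.
Mutual best responses: (Down, Right, S).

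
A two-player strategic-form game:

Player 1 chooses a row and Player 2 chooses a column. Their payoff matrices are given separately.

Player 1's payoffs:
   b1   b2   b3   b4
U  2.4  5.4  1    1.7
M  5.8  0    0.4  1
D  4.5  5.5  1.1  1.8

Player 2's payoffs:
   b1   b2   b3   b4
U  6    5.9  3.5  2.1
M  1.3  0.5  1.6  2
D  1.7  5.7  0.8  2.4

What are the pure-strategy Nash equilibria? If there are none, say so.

Player 1 against b1: payoffs 2.4, 5.8, 4.5 → best response M.
Player 1 against b2: payoffs 5.4, 0, 5.5 → best response D.
Player 1 against b3: payoffs 1, 0.4, 1.1 → best response D.
Player 1 against b4: payoffs 1.7, 1, 1.8 → best response D.
Player 2 against U: payoffs 6, 5.9, 3.5, 2.1 → best response b1.
Player 2 against M: payoffs 1.3, 0.5, 1.6, 2 → best response b4.
Player 2 against D: payoffs 1.7, 5.7, 0.8, 2.4 → best response b2.
Mutual best responses: (D, b2).

The unique pure-strategy Nash equilibrium is (D, b2).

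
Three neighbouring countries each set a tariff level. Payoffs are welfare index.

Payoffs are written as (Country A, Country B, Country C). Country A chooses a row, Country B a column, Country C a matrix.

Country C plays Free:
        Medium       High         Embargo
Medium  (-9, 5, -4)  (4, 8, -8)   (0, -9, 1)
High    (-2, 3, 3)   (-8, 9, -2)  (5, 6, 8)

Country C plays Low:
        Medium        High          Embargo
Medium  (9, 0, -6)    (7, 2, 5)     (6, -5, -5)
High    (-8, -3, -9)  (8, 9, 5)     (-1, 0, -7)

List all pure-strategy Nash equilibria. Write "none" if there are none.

For each player, find the best response to each opponent profile; mutual best responses are the pure NE.
Country A against (Medium, Free): payoffs -9, -2 → best response High.
Country A against (Medium, Low): payoffs 9, -8 → best response Medium.
Country A against (High, Free): payoffs 4, -8 → best response Medium.
Country A against (High, Low): payoffs 7, 8 → best response High.
Country A against (Embargo, Free): payoffs 0, 5 → best response High.
Country A against (Embargo, Low): payoffs 6, -1 → best response Medium.
Country B against (Medium, Free): payoffs 5, 8, -9 → best response High.
Country B against (Medium, Low): payoffs 0, 2, -5 → best response High.
Country B against (High, Free): payoffs 3, 9, 6 → best response High.
Country B against (High, Low): payoffs -3, 9, 0 → best response High.
Country C against (Medium, Medium): payoffs -4, -6 → best response Free.
Country C against (Medium, High): payoffs -8, 5 → best response Low.
Country C against (Medium, Embargo): payoffs 1, -5 → best response Free.
Country C against (High, Medium): payoffs 3, -9 → best response Free.
Country C against (High, High): payoffs -2, 5 → best response Low.
Country C against (High, Embargo): payoffs 8, -7 → best response Free.
Mutual best responses: (High, High, Low).

(High, High, Low)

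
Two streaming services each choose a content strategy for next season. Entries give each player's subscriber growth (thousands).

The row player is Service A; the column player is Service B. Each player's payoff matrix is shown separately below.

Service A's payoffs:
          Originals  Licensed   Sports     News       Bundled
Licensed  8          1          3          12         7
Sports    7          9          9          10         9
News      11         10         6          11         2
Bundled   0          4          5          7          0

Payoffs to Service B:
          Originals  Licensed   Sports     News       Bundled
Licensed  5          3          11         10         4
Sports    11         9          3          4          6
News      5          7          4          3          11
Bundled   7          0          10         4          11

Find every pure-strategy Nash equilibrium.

none

(Licensed, Originals): Service A can switch to News (8 → 11). Not NE.
(Licensed, Licensed): Service A can switch to Sports (1 → 9). Not NE.
(Licensed, Sports): Service A can switch to Sports (3 → 9). Not NE.
(Licensed, News): Service B can switch to Sports (10 → 11). Not NE.
(Licensed, Bundled): Service A can switch to Sports (7 → 9). Not NE.
(Sports, Originals): Service A can switch to Licensed (7 → 8). Not NE.
(Sports, Licensed): Service A can switch to News (9 → 10). Not NE.
(Sports, Sports): Service B can switch to Originals (3 → 11). Not NE.
(The remaining 12 profiles each have a profitable deviation by the same check.)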